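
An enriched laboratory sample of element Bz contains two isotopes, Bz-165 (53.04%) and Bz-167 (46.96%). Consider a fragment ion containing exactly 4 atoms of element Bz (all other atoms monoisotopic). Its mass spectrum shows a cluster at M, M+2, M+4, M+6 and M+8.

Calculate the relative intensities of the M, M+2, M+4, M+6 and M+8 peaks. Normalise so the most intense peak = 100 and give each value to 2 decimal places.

21.26 : 75.30 : 100.00 : 59.02 : 13.06

The 4 Bz atoms are independent, so intensities follow the terms of (0.5304 + 0.4696)^4.
P(M) = 0.5304^4 = 0.079143
P(M+2) = 4 × 0.5304^3 × 0.4696^1 = 0.280284
P(M+4) = 6 × 0.5304^2 × 0.4696^2 = 0.372233
P(M+6) = 4 × 0.5304^1 × 0.4696^3 = 0.219709
P(M+8) = 0.4696^4 = 0.048631
The M+4 peak is largest (0.372233); scaling to 100 gives 21.26 : 75.30 : 100.00 : 59.02 : 13.06.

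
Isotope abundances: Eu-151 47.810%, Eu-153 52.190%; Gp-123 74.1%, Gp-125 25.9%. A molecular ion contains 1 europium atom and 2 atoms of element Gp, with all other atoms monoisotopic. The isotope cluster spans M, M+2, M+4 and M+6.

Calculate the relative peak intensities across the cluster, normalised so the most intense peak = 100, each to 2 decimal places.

55.85 : 100.00 : 49.44 : 7.45

Europium pattern (n=1): 0.4781 : 0.5219
Element Gp pattern (n=2): 0.549081 : 0.383838 : 0.067081
Convolve the two distributions (both contribute in 2-u steps):
  M: 0.4781×0.549081 = 0.262516
  M+2: 0.4781×0.383838 + 0.5219×0.549081 = 0.470078
  M+4: 0.4781×0.067081 + 0.5219×0.383838 = 0.232396
  M+6: 0.5219×0.067081 = 0.035010
Scale to base peak (0.470078) = 100: 55.85 : 100.00 : 49.44 : 7.45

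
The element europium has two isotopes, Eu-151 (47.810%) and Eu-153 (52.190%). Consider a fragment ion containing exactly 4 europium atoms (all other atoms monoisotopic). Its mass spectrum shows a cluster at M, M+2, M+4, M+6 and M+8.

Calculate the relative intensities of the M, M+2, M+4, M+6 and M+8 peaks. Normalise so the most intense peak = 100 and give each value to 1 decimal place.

14.0 : 61.1 : 100.0 : 72.8 : 19.9

The 4 Eu atoms are independent, so intensities follow the terms of (0.47810 + 0.52190)^4.
P(M) = 0.47810^4 = 0.052249
P(M+2) = 4 × 0.47810^3 × 0.52190^1 = 0.228141
P(M+4) = 6 × 0.47810^2 × 0.52190^2 = 0.373563
P(M+6) = 4 × 0.47810^1 × 0.52190^3 = 0.271857
P(M+8) = 0.52190^4 = 0.074191
The M+4 peak is largest (0.373563); scaling to 100 gives 14.0 : 61.1 : 100.0 : 72.8 : 19.9.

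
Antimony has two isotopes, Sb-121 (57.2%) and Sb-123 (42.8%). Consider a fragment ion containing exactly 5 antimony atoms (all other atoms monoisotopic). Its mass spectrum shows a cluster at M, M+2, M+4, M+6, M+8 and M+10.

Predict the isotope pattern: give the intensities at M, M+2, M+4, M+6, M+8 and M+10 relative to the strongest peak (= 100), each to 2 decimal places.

Each Sb atom is independently Sb-121 (p = 0.572) or Sb-123 (q = 0.428); the cluster is the binomial expansion (p + q)^5.
P(M) = 0.572^5 = 0.061232
P(M+2) = 5 × 0.572^4 × 0.428^1 = 0.229086
P(M+4) = 10 × 0.572^3 × 0.428^2 = 0.342827
P(M+6) = 10 × 0.572^2 × 0.428^3 = 0.256521
P(M+8) = 5 × 0.572^1 × 0.428^4 = 0.095971
P(M+10) = 0.428^5 = 0.014362
The M+4 peak is largest (0.342827); scaling to 100 gives 17.86 : 66.82 : 100.00 : 74.83 : 27.99 : 4.19.

17.86 : 66.82 : 100.00 : 74.83 : 27.99 : 4.19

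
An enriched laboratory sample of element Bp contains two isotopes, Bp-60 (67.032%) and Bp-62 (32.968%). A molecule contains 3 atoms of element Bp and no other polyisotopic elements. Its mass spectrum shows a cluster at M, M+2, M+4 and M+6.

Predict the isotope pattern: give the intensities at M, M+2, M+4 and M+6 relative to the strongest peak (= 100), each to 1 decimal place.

67.8 : 100.0 : 49.2 : 8.1

Expanding (0.67032 + 0.32968)^3:
P(M) = 0.67032^3 = 0.301194
P(M+2) = 3 × 0.67032^2 × 0.32968^1 = 0.444404
P(M+4) = 3 × 0.67032^1 × 0.32968^2 = 0.218569
P(M+6) = 0.32968^3 = 0.035833
The M+2 peak is largest (0.444404); scaling to 100 gives 67.8 : 100.0 : 49.2 : 8.1.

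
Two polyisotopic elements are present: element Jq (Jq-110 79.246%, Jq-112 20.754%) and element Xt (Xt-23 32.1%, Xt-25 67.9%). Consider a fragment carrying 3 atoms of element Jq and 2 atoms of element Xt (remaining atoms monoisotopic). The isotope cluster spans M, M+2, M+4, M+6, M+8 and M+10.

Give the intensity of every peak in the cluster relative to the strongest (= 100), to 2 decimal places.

12.49 : 62.67 : 100.00 : 55.02 : 12.45 : 1.00

Element Jq pattern (n=3): 0.49765922 : 0.39100091 : 0.10240054 : 0.00893934
Element Xt pattern (n=2): 0.103041 : 0.435918 : 0.461041
Convolve the two distributions (both contribute in 2-u steps):
  M: 0.49765922×0.103041 = 0.051279
  M+2: 0.49765922×0.435918 + 0.39100091×0.103041 = 0.257228
  M+4: 0.49765922×0.461041 + 0.39100091×0.435918 + 0.10240054×0.103041 = 0.410437
  M+6: 0.39100091×0.461041 + 0.10240054×0.435918 + 0.00893934×0.103041 = 0.225827
  M+8: 0.10240054×0.461041 + 0.00893934×0.435918 = 0.051108
  M+10: 0.00893934×0.461041 = 0.004121
Scale to base peak (0.410437) = 100: 12.49 : 62.67 : 100.00 : 55.02 : 12.45 : 1.00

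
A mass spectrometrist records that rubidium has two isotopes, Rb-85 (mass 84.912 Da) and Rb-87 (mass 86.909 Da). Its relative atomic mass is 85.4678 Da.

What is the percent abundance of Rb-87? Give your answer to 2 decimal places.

Let x be the fractional abundance of Rb-85; then Rb-87 has abundance 1 − x.
84.912·x + 86.909·(1 − x) = 85.4678
(84.912 − 86.909)·x = 85.4678 − 86.909
x = -1.4412 / -1.997 = 0.72168 → 72.17% Rb-85, 27.83% Rb-87.

27.83%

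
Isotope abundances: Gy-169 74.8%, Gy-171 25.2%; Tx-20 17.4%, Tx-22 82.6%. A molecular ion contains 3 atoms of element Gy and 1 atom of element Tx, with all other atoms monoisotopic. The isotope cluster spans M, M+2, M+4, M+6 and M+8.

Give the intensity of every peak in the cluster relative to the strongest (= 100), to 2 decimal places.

17.37 : 100.00 : 89.24 : 28.74 : 3.15

Element Gy pattern (n=3): 0.41850899 : 0.42298502 : 0.14250298 : 0.01600301
Element Tx pattern (n=1): 0.1740 : 0.8260
Convolve the two distributions (both contribute in 2-u steps):
  M: 0.41850899×0.1740 = 0.072821
  M+2: 0.41850899×0.8260 + 0.42298502×0.1740 = 0.419288
  M+4: 0.42298502×0.8260 + 0.14250298×0.1740 = 0.374181
  M+6: 0.14250298×0.8260 + 0.01600301×0.1740 = 0.120492
  M+8: 0.01600301×0.8260 = 0.013218
Scale to base peak (0.419288) = 100: 17.37 : 100.00 : 89.24 : 28.74 : 3.15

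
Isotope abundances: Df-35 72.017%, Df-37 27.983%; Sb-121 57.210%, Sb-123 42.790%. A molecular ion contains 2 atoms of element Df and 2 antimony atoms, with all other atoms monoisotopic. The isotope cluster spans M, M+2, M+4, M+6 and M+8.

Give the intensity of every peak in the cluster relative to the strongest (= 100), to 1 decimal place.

Element Df pattern (n=2): 0.51864483 : 0.40305034 : 0.07830483
Antimony pattern (n=2): 0.32729841 : 0.48960318 : 0.18309841
Convolve the two distributions (both contribute in 2-u steps):
  M: 0.51864483×0.32729841 = 0.169752
  M+2: 0.51864483×0.48960318 + 0.40305034×0.32729841 = 0.385848
  M+4: 0.51864483×0.18309841 + 0.40305034×0.48960318 + 0.07830483×0.32729841 = 0.317927
  M+6: 0.40305034×0.18309841 + 0.07830483×0.48960318 = 0.112136
  M+8: 0.07830483×0.18309841 = 0.014337
Scale to base peak (0.385848) = 100: 44.0 : 100.0 : 82.4 : 29.1 : 3.7

44.0 : 100.0 : 82.4 : 29.1 : 3.7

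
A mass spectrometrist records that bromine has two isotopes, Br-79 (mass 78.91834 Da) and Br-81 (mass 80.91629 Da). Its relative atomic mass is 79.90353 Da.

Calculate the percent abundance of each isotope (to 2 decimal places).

Br-79: 50.69%, Br-81: 49.31%

Let x be the fractional abundance of Br-79; then Br-81 has abundance 1 − x.
78.91834·x + 80.91629·(1 − x) = 79.90353
(78.91834 − 80.91629)·x = 79.90353 − 80.91629
x = -1.01276 / -1.99795 = 0.50690 → 50.69% Br-79, 49.31% Br-81.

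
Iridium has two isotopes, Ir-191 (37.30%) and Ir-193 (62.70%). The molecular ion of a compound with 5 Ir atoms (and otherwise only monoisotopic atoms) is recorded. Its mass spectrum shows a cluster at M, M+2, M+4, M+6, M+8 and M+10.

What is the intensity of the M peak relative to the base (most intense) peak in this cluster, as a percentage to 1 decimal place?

2.1%

(0.3730 + 0.6270)^5 gives M 0.0072, M+2 0.0607, M+4 0.2040, M+6 0.3429, M+8 0.2882, M+10 0.0969; the largest is M+6.
P(M+6) = C(5,3) × 0.3730^2 × 0.6270^3 = 10 × 0.139129 × 0.24649188 = 0.342942 (base)
P(M) = C(5,0) × 0.3730^5 × 0.6270^0 = 1 × 0.00722012 × 1.0000 = 0.007220
Relative intensity = 0.007220 / 0.342942 × 100 = 2.1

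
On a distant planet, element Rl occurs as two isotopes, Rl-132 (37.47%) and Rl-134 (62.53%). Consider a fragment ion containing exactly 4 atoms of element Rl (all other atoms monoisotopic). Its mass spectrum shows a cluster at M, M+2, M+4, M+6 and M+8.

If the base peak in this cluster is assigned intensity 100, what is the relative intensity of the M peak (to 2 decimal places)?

(0.3747 + 0.6253)^4 gives M 0.0197, M+2 0.1316, M+4 0.3294, M+6 0.3664, M+8 0.1529; the largest is M+6.
P(M+6) = C(4,3) × 0.3747^1 × 0.6253^3 = 4 × 0.3747 × 0.24449236 = 0.366445 (base)
P(M) = C(4,0) × 0.3747^4 × 0.6253^0 = 1 × 0.01971219 × 1.0000 = 0.019712
Relative intensity = 0.019712 / 0.366445 × 100 = 5.38

5.38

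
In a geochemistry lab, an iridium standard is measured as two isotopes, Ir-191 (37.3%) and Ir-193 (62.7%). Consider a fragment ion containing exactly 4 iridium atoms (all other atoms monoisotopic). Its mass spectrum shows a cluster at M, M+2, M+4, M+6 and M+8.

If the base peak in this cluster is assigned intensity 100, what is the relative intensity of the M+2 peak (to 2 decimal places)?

35.39

(0.373 + 0.627)^4 gives M 0.0194, M+2 0.1302, M+4 0.3282, M+6 0.3678, M+8 0.1546; the largest is M+6.
P(M+6) = C(4,3) × 0.373^1 × 0.627^3 = 4 × 0.3730 × 0.24649188 = 0.367766 (base)
P(M+2) = C(4,1) × 0.373^3 × 0.627^1 = 4 × 0.05189512 × 0.6270 = 0.130153
Relative intensity = 0.130153 / 0.367766 × 100 = 35.39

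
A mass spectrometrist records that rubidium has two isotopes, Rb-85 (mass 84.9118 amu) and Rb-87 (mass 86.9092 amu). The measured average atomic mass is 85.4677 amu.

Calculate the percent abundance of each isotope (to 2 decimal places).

With x = fraction of Rb-85 (so Rb-87 is 1 − x):
84.9118·x + 86.9092·(1 − x) = 85.4677
(84.9118 − 86.9092)·x = 85.4677 − 86.9092
x = -1.4415 / -1.9974 = 0.72169 → 72.17% Rb-85, 27.83% Rb-87.

Rb-85: 72.17%, Rb-87: 27.83%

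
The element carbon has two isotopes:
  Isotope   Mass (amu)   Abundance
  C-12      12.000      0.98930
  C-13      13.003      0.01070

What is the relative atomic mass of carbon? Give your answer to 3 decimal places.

12.011 amu

Weight each isotope mass by its fractional abundance: 0.98930 × 12.000 + 0.01070 × 13.003
= 11.8716 + 0.1391 = 12.0107 amu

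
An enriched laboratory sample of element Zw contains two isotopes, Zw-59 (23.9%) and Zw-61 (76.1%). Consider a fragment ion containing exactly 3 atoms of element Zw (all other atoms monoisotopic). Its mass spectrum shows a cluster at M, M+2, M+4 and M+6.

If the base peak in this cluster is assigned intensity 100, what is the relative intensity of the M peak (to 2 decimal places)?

3.10

Binomial terms of (0.239 + 0.761)^3: M 0.0137, M+2 0.1304, M+4 0.4152, M+6 0.4407 → M+6 is the base peak.
P(M+6) = C(3,3) × 0.239^0 × 0.761^3 = 1 × 1.0000 × 0.44071108 = 0.440711 (base)
P(M) = C(3,0) × 0.239^3 × 0.761^0 = 1 × 0.01365192 × 1.0000 = 0.013652
Relative intensity = 0.013652 / 0.440711 × 100 = 3.10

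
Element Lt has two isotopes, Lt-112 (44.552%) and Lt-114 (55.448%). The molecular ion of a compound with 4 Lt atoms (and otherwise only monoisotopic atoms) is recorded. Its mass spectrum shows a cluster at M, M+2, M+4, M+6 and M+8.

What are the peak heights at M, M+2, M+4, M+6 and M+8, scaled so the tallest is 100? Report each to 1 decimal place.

The 4 Lt atoms are independent, so intensities follow the terms of (0.44552 + 0.55448)^4.
P(M) = 0.44552^4 = 0.039398
P(M+2) = 4 × 0.44552^3 × 0.55448^1 = 0.196132
P(M+4) = 6 × 0.44552^2 × 0.55448^2 = 0.366149
P(M+6) = 4 × 0.44552^1 × 0.55448^3 = 0.303798
P(M+8) = 0.55448^4 = 0.094524
The M+4 peak is largest (0.366149); scaling to 100 gives 10.8 : 53.6 : 100.0 : 83.0 : 25.8.

10.8 : 53.6 : 100.0 : 83.0 : 25.8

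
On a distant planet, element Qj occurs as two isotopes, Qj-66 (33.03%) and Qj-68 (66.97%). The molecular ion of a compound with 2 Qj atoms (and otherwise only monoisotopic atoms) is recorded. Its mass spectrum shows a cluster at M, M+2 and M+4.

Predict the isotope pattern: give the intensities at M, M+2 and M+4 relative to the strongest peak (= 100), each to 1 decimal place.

Each Qj atom is independently Qj-66 (p = 0.3303) or Qj-68 (q = 0.6697); the cluster is the binomial expansion (p + q)^2.
P(M) = 0.3303^2 = 0.109098
P(M+2) = 2 × 0.3303^1 × 0.6697^1 = 0.442404
P(M+4) = 0.6697^2 = 0.448498
The M+4 peak is largest (0.448498); scaling to 100 gives 24.3 : 98.6 : 100.0.

24.3 : 98.6 : 100.0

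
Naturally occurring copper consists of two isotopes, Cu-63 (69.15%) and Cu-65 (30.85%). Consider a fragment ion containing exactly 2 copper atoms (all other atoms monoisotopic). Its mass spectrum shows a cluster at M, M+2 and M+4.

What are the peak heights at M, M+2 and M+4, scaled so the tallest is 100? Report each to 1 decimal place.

Each Cu atom is independently Cu-63 (p = 0.6915) or Cu-65 (q = 0.3085); the cluster is the binomial expansion (p + q)^2.
P(M) = 0.6915^2 = 0.478172
P(M+2) = 2 × 0.6915^1 × 0.3085^1 = 0.426656
P(M+4) = 0.3085^2 = 0.095172
The M peak is largest (0.478172); scaling to 100 gives 100.0 : 89.2 : 19.9.

100.0 : 89.2 : 19.9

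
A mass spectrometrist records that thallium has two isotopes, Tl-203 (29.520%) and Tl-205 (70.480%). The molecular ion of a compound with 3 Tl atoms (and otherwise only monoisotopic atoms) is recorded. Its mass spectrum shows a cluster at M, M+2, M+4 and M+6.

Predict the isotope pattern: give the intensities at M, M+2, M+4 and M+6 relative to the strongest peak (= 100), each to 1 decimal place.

5.8 : 41.9 : 100.0 : 79.6

The 3 Tl atoms are independent, so intensities follow the terms of (0.29520 + 0.70480)^3.
P(M) = 0.29520^3 = 0.025725
P(M+2) = 3 × 0.29520^2 × 0.70480^1 = 0.184255
P(M+4) = 3 × 0.29520^1 × 0.70480^2 = 0.439916
P(M+6) = 0.70480^3 = 0.350104
The M+4 peak is largest (0.439916); scaling to 100 gives 5.8 : 41.9 : 100.0 : 79.6.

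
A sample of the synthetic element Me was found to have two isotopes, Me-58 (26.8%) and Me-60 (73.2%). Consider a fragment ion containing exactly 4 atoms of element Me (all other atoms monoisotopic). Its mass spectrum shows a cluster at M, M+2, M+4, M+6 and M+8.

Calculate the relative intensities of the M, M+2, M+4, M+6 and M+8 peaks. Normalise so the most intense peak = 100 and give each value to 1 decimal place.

Expanding (0.268 + 0.732)^4:
P(M) = 0.268^4 = 0.005159
P(M+2) = 4 × 0.268^3 × 0.732^1 = 0.056361
P(M+4) = 6 × 0.268^2 × 0.732^2 = 0.230910
P(M+6) = 4 × 0.268^1 × 0.732^3 = 0.420463
P(M+8) = 0.732^4 = 0.287107
The M+6 peak is largest (0.420463); scaling to 100 gives 1.2 : 13.4 : 54.9 : 100.0 : 68.3.

1.2 : 13.4 : 54.9 : 100.0 : 68.3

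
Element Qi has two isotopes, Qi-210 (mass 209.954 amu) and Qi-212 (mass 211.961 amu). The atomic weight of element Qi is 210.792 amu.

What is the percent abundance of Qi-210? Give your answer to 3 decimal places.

With x = fraction of Qi-210 (so Qi-212 is 1 − x):
209.954·x + 211.961·(1 − x) = 210.792
(209.954 − 211.961)·x = 210.792 − 211.961
x = -1.169 / -2.007 = 0.58246 → 58.246% Qi-210, 41.754% Qi-212.

58.246%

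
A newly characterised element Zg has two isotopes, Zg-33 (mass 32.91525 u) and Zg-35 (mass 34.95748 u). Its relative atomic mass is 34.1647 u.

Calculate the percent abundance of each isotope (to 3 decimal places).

Zg-33: 38.819%, Zg-35: 61.181%

Writing the weighted mean with unknown fraction x of Zg-33:
32.91525·x + 34.95748·(1 − x) = 34.1647
(32.91525 − 34.95748)·x = 34.1647 − 34.95748
x = -0.79278 / -2.04223 = 0.38819 → 38.819% Zg-33, 61.181% Zg-35.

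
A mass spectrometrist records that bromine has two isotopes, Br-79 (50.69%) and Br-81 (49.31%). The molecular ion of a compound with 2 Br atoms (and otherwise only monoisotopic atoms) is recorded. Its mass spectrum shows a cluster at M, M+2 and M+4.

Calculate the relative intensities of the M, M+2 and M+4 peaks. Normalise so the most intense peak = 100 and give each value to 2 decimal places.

Expanding (0.5069 + 0.4931)^2:
P(M) = 0.5069^2 = 0.256948
P(M+2) = 2 × 0.5069^1 × 0.4931^1 = 0.499905
P(M+4) = 0.4931^2 = 0.243148
The M+2 peak is largest (0.499905); scaling to 100 gives 51.40 : 100.00 : 48.64.

51.40 : 100.00 : 48.64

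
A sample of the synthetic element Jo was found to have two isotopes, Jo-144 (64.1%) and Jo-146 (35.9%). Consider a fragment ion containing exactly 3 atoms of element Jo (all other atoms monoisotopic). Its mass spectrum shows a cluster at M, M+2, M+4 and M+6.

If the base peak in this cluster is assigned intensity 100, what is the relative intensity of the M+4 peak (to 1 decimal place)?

56.0

(0.641 + 0.359)^3 gives M 0.2634, M+2 0.4425, M+4 0.2478, M+6 0.0463; the largest is M+2.
P(M+2) = C(3,1) × 0.641^2 × 0.359^1 = 3 × 0.410881 × 0.3590 = 0.442519 (base)
P(M+4) = C(3,2) × 0.641^1 × 0.359^2 = 3 × 0.6410 × 0.128881 = 0.247838
Relative intensity = 0.247838 / 0.442519 × 100 = 56.0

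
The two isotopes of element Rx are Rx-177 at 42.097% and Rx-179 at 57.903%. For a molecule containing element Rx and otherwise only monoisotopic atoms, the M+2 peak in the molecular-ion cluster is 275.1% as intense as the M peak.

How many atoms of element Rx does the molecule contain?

With n Rx atoms, P(M+2)/P(M) = C(n,1)·p^(n−1)q / p^n = n·q/p = n · 0.57903/0.42097.
n = 2.751 × 0.42097/0.57903 = 2.00 ≈ 2

2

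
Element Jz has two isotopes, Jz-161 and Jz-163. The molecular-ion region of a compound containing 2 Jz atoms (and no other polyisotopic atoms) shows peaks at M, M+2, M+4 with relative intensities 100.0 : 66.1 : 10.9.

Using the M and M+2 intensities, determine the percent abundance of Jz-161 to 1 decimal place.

If p is the fraction of Jz that is Jz-161, then I(M+2)/I(M) = [C(2,1)·p^1·(1−p)] / p^2 = 2·(1−p)/p = 66.1/100.0 = 0.6610
(1−p)/p = 0.6610/2 = 0.3305  ⇒  p = 1/(1 + 0.3305) = 0.7516
Jz-161: 75.2%, Jz-163: 24.8%.

75.2%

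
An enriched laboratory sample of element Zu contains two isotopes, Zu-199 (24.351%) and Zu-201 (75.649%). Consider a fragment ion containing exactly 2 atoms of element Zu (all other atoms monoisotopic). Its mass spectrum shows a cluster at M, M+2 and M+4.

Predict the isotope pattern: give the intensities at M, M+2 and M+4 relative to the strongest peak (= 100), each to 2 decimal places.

The 2 Zu atoms are independent, so intensities follow the terms of (0.24351 + 0.75649)^2.
P(M) = 0.24351^2 = 0.059297
P(M+2) = 2 × 0.24351^1 × 0.75649^1 = 0.368426
P(M+4) = 0.75649^2 = 0.572277
The M+4 peak is largest (0.572277); scaling to 100 gives 10.36 : 64.38 : 100.00.

10.36 : 64.38 : 100.00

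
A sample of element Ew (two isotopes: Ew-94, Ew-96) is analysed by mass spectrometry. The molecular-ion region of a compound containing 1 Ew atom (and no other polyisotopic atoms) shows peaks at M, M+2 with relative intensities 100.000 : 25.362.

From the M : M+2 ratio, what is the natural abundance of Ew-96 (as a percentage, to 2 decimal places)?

Write p for the Ew-94 fraction. I(M+2)/I(M) = [C(1,1)·p^0·(1−p)] / p^1 = 1·(1−p)/p = 25.362/100.000 = 0.2536
(1−p)/p = 0.2536/1 = 0.2536  ⇒  p = 1/(1 + 0.2536) = 0.7977
Ew-94: 79.77%, Ew-96: 20.23%.

20.23%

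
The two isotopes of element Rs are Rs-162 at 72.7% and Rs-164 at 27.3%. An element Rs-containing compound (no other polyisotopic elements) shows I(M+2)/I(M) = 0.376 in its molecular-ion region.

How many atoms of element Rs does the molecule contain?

With n Rs atoms, P(M+2)/P(M) = C(n,1)·p^(n−1)q / p^n = n·q/p = n · 0.273/0.727.
n = 0.376 × 0.727/0.273 = 1.00 ≈ 1

1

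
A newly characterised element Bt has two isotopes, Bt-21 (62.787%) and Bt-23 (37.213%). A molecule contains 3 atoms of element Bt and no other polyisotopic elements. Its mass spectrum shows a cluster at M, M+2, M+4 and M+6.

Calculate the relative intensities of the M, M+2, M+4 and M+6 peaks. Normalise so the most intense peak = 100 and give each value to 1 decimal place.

Expanding (0.62787 + 0.37213)^3:
P(M) = 0.62787^3 = 0.247519
P(M+2) = 3 × 0.62787^2 × 0.37213^1 = 0.440104
P(M+4) = 3 × 0.62787^1 × 0.37213^2 = 0.260844
P(M+6) = 0.37213^3 = 0.051533
The M+2 peak is largest (0.440104); scaling to 100 gives 56.2 : 100.0 : 59.3 : 11.7.

56.2 : 100.0 : 59.3 : 11.7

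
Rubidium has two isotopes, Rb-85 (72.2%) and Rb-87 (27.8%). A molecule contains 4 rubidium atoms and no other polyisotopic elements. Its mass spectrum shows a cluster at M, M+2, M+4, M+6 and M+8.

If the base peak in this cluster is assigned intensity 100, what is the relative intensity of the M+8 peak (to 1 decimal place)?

1.4

(0.722 + 0.278)^4 gives M 0.2717, M+2 0.4185, M+4 0.2417, M+6 0.0620, M+8 0.0060; the largest is M+2.
P(M+2) = C(4,1) × 0.722^3 × 0.278^1 = 4 × 0.37636705 × 0.2780 = 0.418520 (base)
P(M+8) = C(4,4) × 0.722^0 × 0.278^4 = 1 × 1.0000 × 0.00597282 = 0.005973
Relative intensity = 0.005973 / 0.418520 × 100 = 1.4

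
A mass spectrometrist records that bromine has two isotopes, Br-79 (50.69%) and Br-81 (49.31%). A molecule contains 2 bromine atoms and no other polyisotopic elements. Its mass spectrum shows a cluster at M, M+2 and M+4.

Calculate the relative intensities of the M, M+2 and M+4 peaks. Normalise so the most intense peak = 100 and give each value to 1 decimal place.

51.4 : 100.0 : 48.6

Expanding (0.5069 + 0.4931)^2:
P(M) = 0.5069^2 = 0.256948
P(M+2) = 2 × 0.5069^1 × 0.4931^1 = 0.499905
P(M+4) = 0.4931^2 = 0.243148
The M+2 peak is largest (0.499905); scaling to 100 gives 51.4 : 100.0 : 48.6.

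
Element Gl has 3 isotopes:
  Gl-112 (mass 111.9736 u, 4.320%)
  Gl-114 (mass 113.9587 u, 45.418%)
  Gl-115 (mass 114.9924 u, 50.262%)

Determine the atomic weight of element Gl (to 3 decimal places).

Average mass = Σ (abundance × isotope mass) = 0.04320 × 111.9736 + 0.45418 × 113.9587 + 0.50262 × 114.9924
= 4.83726 + 51.75776 + 57.79748 = 114.39250 u

114.393 u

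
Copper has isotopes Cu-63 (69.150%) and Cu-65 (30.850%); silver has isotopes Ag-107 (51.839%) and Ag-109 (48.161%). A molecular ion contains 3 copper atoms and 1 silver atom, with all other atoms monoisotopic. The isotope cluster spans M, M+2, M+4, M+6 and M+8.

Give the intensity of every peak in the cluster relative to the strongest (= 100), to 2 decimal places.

44.10 : 100.00 : 81.17 : 28.38 : 3.64

Copper pattern (n=3): 0.33065611 : 0.44254842 : 0.19743483 : 0.02936064
Silver pattern (n=1): 0.51839 : 0.48161
Convolve the two distributions (both contribute in 2-u steps):
  M: 0.33065611×0.51839 = 0.171409
  M+2: 0.33065611×0.48161 + 0.44254842×0.51839 = 0.388660
  M+4: 0.44254842×0.48161 + 0.19743483×0.51839 = 0.315484
  M+6: 0.19743483×0.48161 + 0.02936064×0.51839 = 0.110307
  M+8: 0.02936064×0.48161 = 0.014140
Scale to base peak (0.388660) = 100: 44.10 : 100.00 : 81.17 : 28.38 : 3.64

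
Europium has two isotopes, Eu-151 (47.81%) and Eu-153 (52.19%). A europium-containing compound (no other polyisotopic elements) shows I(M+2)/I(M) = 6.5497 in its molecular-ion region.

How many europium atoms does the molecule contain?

For n independent Eu atoms, I(M+2)/I(M) = n · (abundance Eu-153) / (abundance Eu-151) = n · 0.5219/0.4781.
n = 6.5497 × 0.4781/0.5219 = 6.00 ≈ 6

6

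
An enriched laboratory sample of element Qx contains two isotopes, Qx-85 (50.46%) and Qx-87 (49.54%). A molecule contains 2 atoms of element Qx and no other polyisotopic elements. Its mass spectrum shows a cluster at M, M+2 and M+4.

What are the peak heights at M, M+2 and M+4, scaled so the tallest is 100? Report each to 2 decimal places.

Each Qx atom is independently Qx-85 (p = 0.5046) or Qx-87 (q = 0.4954); the cluster is the binomial expansion (p + q)^2.
P(M) = 0.5046^2 = 0.254621
P(M+2) = 2 × 0.5046^1 × 0.4954^1 = 0.499958
P(M+4) = 0.4954^2 = 0.245421
The M+2 peak is largest (0.499958); scaling to 100 gives 50.93 : 100.00 : 49.09.

50.93 : 100.00 : 49.09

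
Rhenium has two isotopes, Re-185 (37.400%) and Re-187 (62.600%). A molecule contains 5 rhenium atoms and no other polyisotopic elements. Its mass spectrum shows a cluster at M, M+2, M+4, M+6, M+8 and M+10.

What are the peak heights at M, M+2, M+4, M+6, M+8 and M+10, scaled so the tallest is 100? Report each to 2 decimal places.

Each Re atom is independently Re-185 (p = 0.37400) or Re-187 (q = 0.62600); the cluster is the binomial expansion (p + q)^5.
P(M) = 0.37400^5 = 0.007317
P(M+2) = 5 × 0.37400^4 × 0.62600^1 = 0.061239
P(M+4) = 10 × 0.37400^3 × 0.62600^2 = 0.205005
P(M+6) = 10 × 0.37400^2 × 0.62600^3 = 0.343136
P(M+8) = 5 × 0.37400^1 × 0.62600^4 = 0.287170
P(M+10) = 0.62600^5 = 0.096133
The M+6 peak is largest (0.343136); scaling to 100 gives 2.13 : 17.85 : 59.74 : 100.00 : 83.69 : 28.02.

2.13 : 17.85 : 59.74 : 100.00 : 83.69 : 28.02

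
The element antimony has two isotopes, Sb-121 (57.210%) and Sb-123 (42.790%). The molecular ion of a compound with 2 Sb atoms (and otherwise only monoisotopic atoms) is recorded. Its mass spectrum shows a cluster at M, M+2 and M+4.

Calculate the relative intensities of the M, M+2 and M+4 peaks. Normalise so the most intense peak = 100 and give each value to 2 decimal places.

66.85 : 100.00 : 37.40

The 2 Sb atoms are independent, so intensities follow the terms of (0.57210 + 0.42790)^2.
P(M) = 0.57210^2 = 0.327298
P(M+2) = 2 × 0.57210^1 × 0.42790^1 = 0.489603
P(M+4) = 0.42790^2 = 0.183098
The M+2 peak is largest (0.489603); scaling to 100 gives 66.85 : 100.00 : 37.40.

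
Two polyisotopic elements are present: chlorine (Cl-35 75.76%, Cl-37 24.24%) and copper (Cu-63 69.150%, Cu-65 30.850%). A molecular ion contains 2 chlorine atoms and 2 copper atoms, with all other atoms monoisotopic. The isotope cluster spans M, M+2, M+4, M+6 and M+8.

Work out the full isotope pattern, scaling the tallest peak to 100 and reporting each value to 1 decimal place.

Chlorine pattern (n=2): 0.57395776 : 0.36728448 : 0.05875776
Copper pattern (n=2): 0.47817225 : 0.4266555 : 0.09517225
Convolve the two distributions (both contribute in 2-u steps):
  M: 0.57395776×0.47817225 = 0.274451
  M+2: 0.57395776×0.4266555 + 0.36728448×0.47817225 = 0.420507
  M+4: 0.57395776×0.09517225 + 0.36728448×0.4266555 + 0.05875776×0.47817225 = 0.239425
  M+6: 0.36728448×0.09517225 + 0.05875776×0.4266555 = 0.060025
  M+8: 0.05875776×0.09517225 = 0.005592
Scale to base peak (0.420507) = 100: 65.3 : 100.0 : 56.9 : 14.3 : 1.3

65.3 : 100.0 : 56.9 : 14.3 : 1.3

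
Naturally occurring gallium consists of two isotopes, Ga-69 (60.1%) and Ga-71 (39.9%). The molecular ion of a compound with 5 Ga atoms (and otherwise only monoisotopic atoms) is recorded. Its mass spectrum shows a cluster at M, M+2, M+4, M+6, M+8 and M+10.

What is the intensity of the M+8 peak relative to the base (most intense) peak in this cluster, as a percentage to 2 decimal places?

Binomial terms of (0.601 + 0.399)^5: M 0.0784, M+2 0.2603, M+4 0.3456, M+6 0.2294, M+8 0.0762, M+10 0.0101 → M+4 is the base peak.
P(M+4) = C(5,2) × 0.601^3 × 0.399^2 = 10 × 0.2170818 × 0.159201 = 0.345596 (base)
P(M+8) = C(5,4) × 0.601^1 × 0.399^4 = 5 × 0.6010 × 0.02534496 = 0.076162
Relative intensity = 0.076162 / 0.345596 × 100 = 22.04

22.04%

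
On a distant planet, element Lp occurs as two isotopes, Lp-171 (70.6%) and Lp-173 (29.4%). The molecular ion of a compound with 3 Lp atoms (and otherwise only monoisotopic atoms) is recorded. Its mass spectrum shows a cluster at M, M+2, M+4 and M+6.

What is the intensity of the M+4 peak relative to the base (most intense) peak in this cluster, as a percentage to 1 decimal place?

41.6%

Binomial terms of (0.706 + 0.294)^3: M 0.3519, M+2 0.4396, M+4 0.1831, M+6 0.0254 → M+2 is the base peak.
P(M+2) = C(3,1) × 0.706^2 × 0.294^1 = 3 × 0.498436 × 0.2940 = 0.439621 (base)
P(M+4) = C(3,2) × 0.706^1 × 0.294^2 = 3 × 0.7060 × 0.086436 = 0.183071
Relative intensity = 0.183071 / 0.439621 × 100 = 41.6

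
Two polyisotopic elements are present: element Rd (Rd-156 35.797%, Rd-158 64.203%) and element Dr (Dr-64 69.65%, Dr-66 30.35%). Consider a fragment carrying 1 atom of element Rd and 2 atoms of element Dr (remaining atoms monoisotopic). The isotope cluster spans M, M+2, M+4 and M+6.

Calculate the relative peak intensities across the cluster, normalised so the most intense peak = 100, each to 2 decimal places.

Element Rd pattern (n=1): 0.35797 : 0.64203
Element Dr pattern (n=2): 0.48511225 : 0.4227755 : 0.09211225
Convolve the two distributions (both contribute in 2-u steps):
  M: 0.35797×0.48511225 = 0.173656
  M+2: 0.35797×0.4227755 + 0.64203×0.48511225 = 0.462798
  M+4: 0.35797×0.09211225 + 0.64203×0.4227755 = 0.304408
  M+6: 0.64203×0.09211225 = 0.059139
Scale to base peak (0.462798) = 100: 37.52 : 100.00 : 65.78 : 12.78

37.52 : 100.00 : 65.78 : 12.78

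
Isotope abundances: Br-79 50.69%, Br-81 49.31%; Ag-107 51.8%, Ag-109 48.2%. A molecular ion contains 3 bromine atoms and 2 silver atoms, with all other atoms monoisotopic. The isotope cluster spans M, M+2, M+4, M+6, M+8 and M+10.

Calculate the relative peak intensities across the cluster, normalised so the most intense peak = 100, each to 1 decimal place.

10.9 : 52.3 : 100.0 : 95.6 : 45.7 : 8.7

Bromine pattern (n=3): 0.13024674 : 0.3801026 : 0.36975457 : 0.11989609
Silver pattern (n=2): 0.268324 : 0.499352 : 0.232324
Convolve the two distributions (both contribute in 2-u steps):
  M: 0.13024674×0.268324 = 0.034948
  M+2: 0.13024674×0.499352 + 0.3801026×0.268324 = 0.167030
  M+4: 0.13024674×0.232324 + 0.3801026×0.499352 + 0.36975457×0.268324 = 0.319278
  M+6: 0.3801026×0.232324 + 0.36975457×0.499352 + 0.11989609×0.268324 = 0.305116
  M+8: 0.36975457×0.232324 + 0.11989609×0.499352 = 0.145773
  M+10: 0.11989609×0.232324 = 0.027855
Scale to base peak (0.319278) = 100: 10.9 : 52.3 : 100.0 : 95.6 : 45.7 : 8.7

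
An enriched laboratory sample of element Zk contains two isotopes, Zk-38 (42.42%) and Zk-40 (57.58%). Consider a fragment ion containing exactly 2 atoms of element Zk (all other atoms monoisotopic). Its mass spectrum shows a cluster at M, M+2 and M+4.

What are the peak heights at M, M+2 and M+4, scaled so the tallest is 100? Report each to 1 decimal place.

36.8 : 100.0 : 67.9

Expanding (0.4242 + 0.5758)^2:
P(M) = 0.4242^2 = 0.179946
P(M+2) = 2 × 0.4242^1 × 0.5758^1 = 0.488509
P(M+4) = 0.5758^2 = 0.331546
The M+2 peak is largest (0.488509); scaling to 100 gives 36.8 : 100.0 : 67.9.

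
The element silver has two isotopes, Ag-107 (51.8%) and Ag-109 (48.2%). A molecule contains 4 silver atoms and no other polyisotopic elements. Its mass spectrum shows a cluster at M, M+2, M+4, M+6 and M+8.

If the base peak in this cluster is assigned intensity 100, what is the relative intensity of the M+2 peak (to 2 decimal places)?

Binomial terms of (0.518 + 0.482)^4: M 0.0720, M+2 0.2680, M+4 0.3740, M+6 0.2320, M+8 0.0540 → M+4 is the base peak.
P(M+4) = C(4,2) × 0.518^2 × 0.482^2 = 6 × 0.268324 × 0.232324 = 0.374029 (base)
P(M+2) = C(4,1) × 0.518^3 × 0.482^1 = 4 × 0.13899183 × 0.4820 = 0.267976
Relative intensity = 0.267976 / 0.374029 × 100 = 71.65

71.65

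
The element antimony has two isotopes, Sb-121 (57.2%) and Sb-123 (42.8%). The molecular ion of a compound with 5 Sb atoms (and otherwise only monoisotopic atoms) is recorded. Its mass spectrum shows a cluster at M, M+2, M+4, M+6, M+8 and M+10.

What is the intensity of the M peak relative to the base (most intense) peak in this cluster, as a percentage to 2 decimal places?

17.86%

(0.572 + 0.428)^5 gives M 0.0612, M+2 0.2291, M+4 0.3428, M+6 0.2565, M+8 0.0960, M+10 0.0144; the largest is M+4.
P(M+4) = C(5,2) × 0.572^3 × 0.428^2 = 10 × 0.18714925 × 0.183184 = 0.342827 (base)
P(M) = C(5,0) × 0.572^5 × 0.428^0 = 1 × 0.06123224 × 1.0000 = 0.061232
Relative intensity = 0.061232 / 0.342827 × 100 = 17.86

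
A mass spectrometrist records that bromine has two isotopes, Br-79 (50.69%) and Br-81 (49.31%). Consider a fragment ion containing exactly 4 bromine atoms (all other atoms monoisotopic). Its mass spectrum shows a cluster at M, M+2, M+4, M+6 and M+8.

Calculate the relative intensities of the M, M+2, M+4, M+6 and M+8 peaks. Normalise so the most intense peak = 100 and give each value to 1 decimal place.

17.6 : 68.5 : 100.0 : 64.9 : 15.8

Expanding (0.5069 + 0.4931)^4:
P(M) = 0.5069^4 = 0.066022
P(M+2) = 4 × 0.5069^3 × 0.4931^1 = 0.256899
P(M+4) = 6 × 0.5069^2 × 0.4931^2 = 0.374857
P(M+6) = 4 × 0.5069^1 × 0.4931^3 = 0.243101
P(M+8) = 0.4931^4 = 0.059121
The M+4 peak is largest (0.374857); scaling to 100 gives 17.6 : 68.5 : 100.0 : 64.9 : 15.8.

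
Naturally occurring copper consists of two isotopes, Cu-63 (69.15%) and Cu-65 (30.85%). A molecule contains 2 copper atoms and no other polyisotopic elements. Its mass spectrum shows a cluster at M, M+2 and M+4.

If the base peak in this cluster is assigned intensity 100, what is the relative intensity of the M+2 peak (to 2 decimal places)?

89.23

(0.6915 + 0.3085)^2 gives M 0.4782, M+2 0.4267, M+4 0.0952; the largest is M.
P(M) = C(2,0) × 0.6915^2 × 0.3085^0 = 1 × 0.47817225 × 1.0000 = 0.478172 (base)
P(M+2) = C(2,1) × 0.6915^1 × 0.3085^1 = 2 × 0.6915 × 0.3085 = 0.426656
Relative intensity = 0.426656 / 0.478172 × 100 = 89.23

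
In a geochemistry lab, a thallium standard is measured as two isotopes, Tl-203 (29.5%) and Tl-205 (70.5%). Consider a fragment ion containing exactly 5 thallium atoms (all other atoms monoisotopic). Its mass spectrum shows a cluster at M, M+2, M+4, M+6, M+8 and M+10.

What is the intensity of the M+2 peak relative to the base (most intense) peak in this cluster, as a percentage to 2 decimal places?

Binomial terms of (0.295 + 0.705)^5: M 0.0022, M+2 0.0267, M+4 0.1276, M+6 0.3049, M+8 0.3644, M+10 0.1742 → M+8 is the base peak.
P(M+8) = C(5,4) × 0.295^1 × 0.705^4 = 5 × 0.2950 × 0.24703385 = 0.364375 (base)
P(M+2) = C(5,1) × 0.295^4 × 0.705^1 = 5 × 0.00757335 × 0.7050 = 0.026696
Relative intensity = 0.026696 / 0.364375 × 100 = 7.33

7.33%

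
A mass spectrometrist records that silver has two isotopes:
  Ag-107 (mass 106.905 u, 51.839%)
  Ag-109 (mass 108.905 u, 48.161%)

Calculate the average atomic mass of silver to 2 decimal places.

107.87 u

Average mass = Σ (abundance × isotope mass) = 0.51839 × 106.905 + 0.48161 × 108.905
= 55.4185 + 52.4497 = 107.8682 u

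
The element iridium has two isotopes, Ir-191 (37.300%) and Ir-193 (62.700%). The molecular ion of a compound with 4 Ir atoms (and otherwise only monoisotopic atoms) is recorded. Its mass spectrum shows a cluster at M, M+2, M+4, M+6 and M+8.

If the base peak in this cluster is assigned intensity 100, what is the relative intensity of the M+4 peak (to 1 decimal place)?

Binomial terms of (0.37300 + 0.62700)^4: M 0.0194, M+2 0.1302, M+4 0.3282, M+6 0.3678, M+8 0.1546 → M+6 is the base peak.
P(M+6) = C(4,3) × 0.37300^1 × 0.62700^3 = 4 × 0.3730 × 0.24649188 = 0.367766 (base)
P(M+4) = C(4,2) × 0.37300^2 × 0.62700^2 = 6 × 0.139129 × 0.393129 = 0.328174
Relative intensity = 0.328174 / 0.367766 × 100 = 89.2

89.2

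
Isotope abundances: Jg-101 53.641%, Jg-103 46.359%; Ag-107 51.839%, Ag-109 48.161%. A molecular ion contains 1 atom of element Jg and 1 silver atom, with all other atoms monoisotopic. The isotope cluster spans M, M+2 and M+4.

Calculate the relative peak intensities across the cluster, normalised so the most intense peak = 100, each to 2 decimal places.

55.76 : 100.00 : 44.77

Element Jg pattern (n=1): 0.53641 : 0.46359
Silver pattern (n=1): 0.51839 : 0.48161
Convolve the two distributions (both contribute in 2-u steps):
  M: 0.53641×0.51839 = 0.278070
  M+2: 0.53641×0.48161 + 0.46359×0.51839 = 0.498661
  M+4: 0.46359×0.48161 = 0.223270
Scale to base peak (0.498661) = 100: 55.76 : 100.00 : 44.77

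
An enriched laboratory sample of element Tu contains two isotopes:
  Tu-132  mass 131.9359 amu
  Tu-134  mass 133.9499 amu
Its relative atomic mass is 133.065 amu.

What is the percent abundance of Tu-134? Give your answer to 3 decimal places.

56.063%

Writing the weighted mean with unknown fraction x of Tu-132:
131.9359·x + 133.9499·(1 − x) = 133.065
(131.9359 − 133.9499)·x = 133.065 − 133.9499
x = -0.8849 / -2.0140 = 0.43937 → 43.937% Tu-132, 56.063% Tu-134.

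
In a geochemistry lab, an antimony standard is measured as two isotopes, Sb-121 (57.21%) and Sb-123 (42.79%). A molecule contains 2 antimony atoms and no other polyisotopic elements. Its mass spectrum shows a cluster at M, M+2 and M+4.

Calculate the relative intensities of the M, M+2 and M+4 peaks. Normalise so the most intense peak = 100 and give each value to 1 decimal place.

Expanding (0.5721 + 0.4279)^2:
P(M) = 0.5721^2 = 0.327298
P(M+2) = 2 × 0.5721^1 × 0.4279^1 = 0.489603
P(M+4) = 0.4279^2 = 0.183098
The M+2 peak is largest (0.489603); scaling to 100 gives 66.8 : 100.0 : 37.4.

66.8 : 100.0 : 37.4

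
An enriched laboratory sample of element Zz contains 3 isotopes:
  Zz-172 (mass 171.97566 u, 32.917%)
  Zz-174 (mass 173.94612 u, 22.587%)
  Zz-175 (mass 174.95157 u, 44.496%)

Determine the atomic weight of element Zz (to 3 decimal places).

Weight each isotope mass by its fractional abundance: 0.32917 × 171.97566 + 0.22587 × 173.94612 + 0.44496 × 174.95157
= 56.609228 + 39.289210 + 77.846451 = 173.744889 u

173.745 u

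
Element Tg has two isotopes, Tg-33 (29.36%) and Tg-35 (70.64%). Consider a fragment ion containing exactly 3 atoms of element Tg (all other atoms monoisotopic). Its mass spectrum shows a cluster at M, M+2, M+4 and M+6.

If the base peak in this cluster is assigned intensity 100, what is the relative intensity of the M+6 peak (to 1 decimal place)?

(0.2936 + 0.7064)^3 gives M 0.0253, M+2 0.1827, M+4 0.4395, M+6 0.3525; the largest is M+4.
P(M+4) = C(3,2) × 0.2936^1 × 0.7064^2 = 3 × 0.2936 × 0.49900096 = 0.439520 (base)
P(M+6) = C(3,3) × 0.2936^0 × 0.7064^3 = 1 × 1.0000 × 0.35249428 = 0.352494
Relative intensity = 0.352494 / 0.439520 × 100 = 80.2

80.2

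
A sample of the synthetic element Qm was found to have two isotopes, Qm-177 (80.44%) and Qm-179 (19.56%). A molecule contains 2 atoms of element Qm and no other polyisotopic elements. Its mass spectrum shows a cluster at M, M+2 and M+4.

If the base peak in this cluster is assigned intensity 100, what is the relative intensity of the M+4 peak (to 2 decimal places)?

Term probabilities: M 0.6471, M+2 0.3147, M+4 0.0383. Base peak = M.
P(M) = C(2,0) × 0.8044^2 × 0.1956^0 = 1 × 0.64705936 × 1.0000 = 0.647059 (base)
P(M+4) = C(2,2) × 0.8044^0 × 0.1956^2 = 1 × 1.0000 × 0.03825936 = 0.038259
Relative intensity = 0.038259 / 0.647059 × 100 = 5.91

5.91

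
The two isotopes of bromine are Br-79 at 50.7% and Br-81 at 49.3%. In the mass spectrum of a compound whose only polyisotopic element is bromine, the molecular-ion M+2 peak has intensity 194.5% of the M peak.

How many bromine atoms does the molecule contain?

2

The M+2/M ratio from n Br atoms is n · q/p = n · 0.493/0.507.
n = 1.945 × 0.507/0.493 = 2.00 ≈ 2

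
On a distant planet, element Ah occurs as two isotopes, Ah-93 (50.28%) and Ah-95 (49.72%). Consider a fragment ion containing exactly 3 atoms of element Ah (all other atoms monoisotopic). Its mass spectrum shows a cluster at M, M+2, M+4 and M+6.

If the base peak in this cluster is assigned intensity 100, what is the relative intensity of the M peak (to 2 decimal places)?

Term probabilities: M 0.1271, M+2 0.3771, M+4 0.3729, M+6 0.1229. Base peak = M+2.
P(M+2) = C(3,1) × 0.5028^2 × 0.4972^1 = 3 × 0.25280784 × 0.4972 = 0.377088 (base)
P(M) = C(3,0) × 0.5028^3 × 0.4972^0 = 1 × 0.12711178 × 1.0000 = 0.127112
Relative intensity = 0.127112 / 0.377088 × 100 = 33.71

33.71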